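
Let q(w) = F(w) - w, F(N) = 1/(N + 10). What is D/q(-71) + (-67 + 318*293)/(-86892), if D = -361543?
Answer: -958365004513/188121180 ≈ -5094.4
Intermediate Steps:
F(N) = 1/(10 + N)
q(w) = 1/(10 + w) - w
D/q(-71) + (-67 + 318*293)/(-86892) = -361543*(10 - 71)/(1 - 1*(-71)*(10 - 71)) + (-67 + 318*293)/(-86892) = -361543*(-61/(1 - 1*(-71)*(-61))) + (-67 + 93174)*(-1/86892) = -361543*(-61/(1 - 4331)) + 93107*(-1/86892) = -361543/((-1/61*(-4330))) - 93107/86892 = -361543/4330/61 - 93107/86892 = -361543*61/4330 - 93107/86892 = -22054123/4330 - 93107/86892 = -958365004513/188121180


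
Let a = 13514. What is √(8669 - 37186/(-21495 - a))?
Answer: √10626289016863/35009 ≈ 93.113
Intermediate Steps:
√(8669 - 37186/(-21495 - a)) = √(8669 - 37186/(-21495 - 1*13514)) = √(8669 - 37186/(-21495 - 13514)) = √(8669 - 37186/(-35009)) = √(8669 - 37186*(-1/35009)) = √(8669 + 37186/35009) = √(303530207/35009) = √10626289016863/35009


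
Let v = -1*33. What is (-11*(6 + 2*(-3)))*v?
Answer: 0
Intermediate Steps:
v = -33
(-11*(6 + 2*(-3)))*v = -11*(6 + 2*(-3))*(-33) = -11*(6 - 6)*(-33) = -11*0*(-33) = 0*(-33) = 0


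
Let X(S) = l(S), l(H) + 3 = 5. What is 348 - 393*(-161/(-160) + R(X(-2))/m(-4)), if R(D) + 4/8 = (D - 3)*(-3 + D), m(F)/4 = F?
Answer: -1407/40 ≈ -35.175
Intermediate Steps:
l(H) = 2 (l(H) = -3 + 5 = 2)
m(F) = 4*F
X(S) = 2
R(D) = -1/2 + (-3 + D)**2 (R(D) = -1/2 + (D - 3)*(-3 + D) = -1/2 + (-3 + D)*(-3 + D) = -1/2 + (-3 + D)**2)
348 - 393*(-161/(-160) + R(X(-2))/m(-4)) = 348 - 393*(-161/(-160) + (-1/2 + (-3 + 2)**2)/((4*(-4)))) = 348 - 393*(-161*(-1/160) + (-1/2 + (-1)**2)/(-16)) = 348 - 393*(161/160 + (-1/2 + 1)*(-1/16)) = 348 - 393*(161/160 + (1/2)*(-1/16)) = 348 - 393*(161/160 - 1/32) = 348 - 393*39/40 = 348 - 15327/40 = -1407/40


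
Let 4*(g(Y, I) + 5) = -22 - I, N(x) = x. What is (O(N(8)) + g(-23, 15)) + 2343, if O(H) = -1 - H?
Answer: 9279/4 ≈ 2319.8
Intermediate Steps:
g(Y, I) = -21/2 - I/4 (g(Y, I) = -5 + (-22 - I)/4 = -5 + (-11/2 - I/4) = -21/2 - I/4)
(O(N(8)) + g(-23, 15)) + 2343 = ((-1 - 1*8) + (-21/2 - ¼*15)) + 2343 = ((-1 - 8) + (-21/2 - 15/4)) + 2343 = (-9 - 57/4) + 2343 = -93/4 + 2343 = 9279/4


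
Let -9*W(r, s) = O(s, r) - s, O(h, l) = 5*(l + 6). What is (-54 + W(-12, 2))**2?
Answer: 206116/81 ≈ 2544.6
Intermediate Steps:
O(h, l) = 30 + 5*l (O(h, l) = 5*(6 + l) = 30 + 5*l)
W(r, s) = -10/3 - 5*r/9 + s/9 (W(r, s) = -((30 + 5*r) - s)/9 = -(30 - s + 5*r)/9 = -10/3 - 5*r/9 + s/9)
(-54 + W(-12, 2))**2 = (-54 + (-10/3 - 5/9*(-12) + (1/9)*2))**2 = (-54 + (-10/3 + 20/3 + 2/9))**2 = (-54 + 32/9)**2 = (-454/9)**2 = 206116/81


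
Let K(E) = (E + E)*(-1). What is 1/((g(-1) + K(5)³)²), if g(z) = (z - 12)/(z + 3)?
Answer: 4/4052169 ≈ 9.8713e-7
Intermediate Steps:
K(E) = -2*E (K(E) = (2*E)*(-1) = -2*E)
g(z) = (-12 + z)/(3 + z)
1/((g(-1) + K(5)³)²) = 1/(((-12 - 1)/(3 - 1) + (-2*5)³)²) = 1/((-13/2 + (-10)³)²) = 1/(((½)*(-13) - 1000)²) = 1/((-13/2 - 1000)²) = 1/((-2013/2)²) = 1/(4052169/4) = 4/4052169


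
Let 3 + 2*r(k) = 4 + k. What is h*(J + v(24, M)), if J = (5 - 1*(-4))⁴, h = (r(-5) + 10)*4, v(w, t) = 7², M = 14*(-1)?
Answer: 211520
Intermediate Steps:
r(k) = ½ + k/2 (r(k) = -3/2 + (4 + k)/2 = -3/2 + (2 + k/2) = ½ + k/2)
M = -14
v(w, t) = 49
h = 32 (h = ((½ + (½)*(-5)) + 10)*4 = ((½ - 5/2) + 10)*4 = (-2 + 10)*4 = 8*4 = 32)
J = 6561 (J = (5 + 4)⁴ = 9⁴ = 6561)
h*(J + v(24, M)) = 32*(6561 + 49) = 32*6610 = 211520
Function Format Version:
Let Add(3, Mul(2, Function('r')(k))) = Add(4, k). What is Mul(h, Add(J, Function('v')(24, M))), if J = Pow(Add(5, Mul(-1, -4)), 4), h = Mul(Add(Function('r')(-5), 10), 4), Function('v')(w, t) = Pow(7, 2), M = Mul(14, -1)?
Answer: 211520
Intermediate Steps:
Function('r')(k) = Add(Rational(1, 2), Mul(Rational(1, 2), k)) (Function('r')(k) = Add(Rational(-3, 2), Mul(Rational(1, 2), Add(4, k))) = Add(Rational(-3, 2), Add(2, Mul(Rational(1, 2), k))) = Add(Rational(1, 2), Mul(Rational(1, 2), k)))
M = -14
Function('v')(w, t) = 49
h = 32 (h = Mul(Add(Add(Rational(1, 2), Mul(Rational(1, 2), -5)), 10), 4) = Mul(Add(Add(Rational(1, 2), Rational(-5, 2)), 10), 4) = Mul(Add(-2, 10), 4) = Mul(8, 4) = 32)
J = 6561 (J = Pow(Add(5, 4), 4) = Pow(9, 4) = 6561)
Mul(h, Add(J, Function('v')(24, M))) = Mul(32, Add(6561, 49)) = Mul(32, 6610) = 211520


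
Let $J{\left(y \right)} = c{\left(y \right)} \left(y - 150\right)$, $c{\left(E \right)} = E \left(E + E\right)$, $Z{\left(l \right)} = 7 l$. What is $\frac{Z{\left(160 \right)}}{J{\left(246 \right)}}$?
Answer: $\frac{35}{363096} \approx 9.6393 \cdot 10^{-5}$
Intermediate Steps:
$c{\left(E \right)} = 2 E^{2}$ ($c{\left(E \right)} = E 2 E = 2 E^{2}$)
$J{\left(y \right)} = 2 y^{2} \left(-150 + y\right)$ ($J{\left(y \right)} = 2 y^{2} \left(y - 150\right) = 2 y^{2} \left(-150 + y\right)$)
$\frac{Z{\left(160 \right)}}{J{\left(246 \right)}} = \frac{7 \cdot 160}{2 \cdot 246^{2} \left(-150 + 246\right)} = \frac{1120}{2 \cdot 60516 \cdot 96} = \frac{1120}{11619072} = 1120 \cdot \frac{1}{11619072} = \frac{35}{363096}$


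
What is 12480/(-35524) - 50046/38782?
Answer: -282729183/172211471 ≈ -1.6418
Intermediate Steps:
12480/(-35524) - 50046/38782 = 12480*(-1/35524) - 50046*1/38782 = -3120/8881 - 25023/19391 = -282729183/172211471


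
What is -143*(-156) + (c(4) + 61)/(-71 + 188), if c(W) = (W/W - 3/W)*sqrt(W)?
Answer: 1740065/78 ≈ 22309.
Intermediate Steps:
c(W) = sqrt(W)*(1 - 3/W) (c(W) = (1 - 3/W)*sqrt(W) = sqrt(W)*(1 - 3/W))
-143*(-156) + (c(4) + 61)/(-71 + 188) = -143*(-156) + ((-3 + 4)/sqrt(4) + 61)/(-71 + 188) = 22308 + ((1/2)*1 + 61)/117 = 22308 + (1/2 + 61)*(1/117) = 22308 + (123/2)*(1/117) = 22308 + 41/78 = 1740065/78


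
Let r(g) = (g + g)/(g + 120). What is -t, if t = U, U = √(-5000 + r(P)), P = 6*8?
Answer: -2*I*√61243/7 ≈ -70.707*I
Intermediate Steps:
P = 48
r(g) = 2*g/(120 + g) (r(g) = (2*g)/(120 + g) = 2*g/(120 + g))
U = 2*I*√61243/7 (U = √(-5000 + 2*48/(120 + 48)) = √(-5000 + 2*48/168) = √(-5000 + 2*48*(1/168)) = √(-5000 + 4/7) = √(-34996/7) = 2*I*√61243/7 ≈ 70.707*I)
t = 2*I*√61243/7 ≈ 70.707*I
-t = -2*I*√61243/7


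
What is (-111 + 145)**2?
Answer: 1156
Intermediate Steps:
(-111 + 145)**2 = 34**2 = 1156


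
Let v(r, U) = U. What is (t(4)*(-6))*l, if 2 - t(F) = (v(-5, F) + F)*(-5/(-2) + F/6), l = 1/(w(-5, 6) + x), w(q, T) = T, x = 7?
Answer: 140/13 ≈ 10.769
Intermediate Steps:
l = 1/13 (l = 1/(6 + 7) = 1/13 ≈ 0.076923)
t(F) = 2 - 2*F*(5/2 + F/6) (t(F) = 2 - (F + F)*(-5/(-2) + F/6) = 2 - 2*F*(-5*(-½) + F*(⅙)) = 2 - 2*F*(5/2 + F/6))
(t(4)*(-6))*l = ((2 - 5*4 - ⅓*4²)*(-6))*(1/13) = ((2 - 20 - ⅓*16)*(-6))*(1/13) = ((2 - 20 - 16/3)*(-6))*(1/13) = -70/3*(-6)*(1/13) = 140*(1/13) = 140/13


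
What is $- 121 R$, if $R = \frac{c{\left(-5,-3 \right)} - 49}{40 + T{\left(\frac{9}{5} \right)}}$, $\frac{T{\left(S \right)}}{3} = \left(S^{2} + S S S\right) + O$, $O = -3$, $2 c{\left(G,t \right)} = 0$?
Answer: $\frac{741125}{7277} \approx 101.84$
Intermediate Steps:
$c{\left(G,t \right)} = 0$ ($c{\left(G,t \right)} = \frac{1}{2} \cdot 0 = 0$)
$T{\left(S \right)} = -9 + 3 S^{2} + 3 S^{3}$ ($T{\left(S \right)} = 3 \left(\left(S^{2} + S S S\right) - 3\right) = 3 \left(\left(S^{2} + S^{2} S\right) - 3\right) = 3 \left(\left(S^{2} + S^{3}\right) - 3\right) = 3 \left(-3 + S^{2} + S^{3}\right) = -9 + 3 S^{2} + 3 S^{3}$)
$R = - \frac{6125}{7277}$ ($R = \frac{0 - 49}{40 + \left(-9 + 3 \left(\frac{9}{5}\right)^{2} + 3 \left(\frac{9}{5}\right)^{3}\right)} = - \frac{49}{40 + \left(-9 + 3 \left(9 \cdot \frac{1}{5}\right)^{2} + 3 \left(9 \cdot \frac{1}{5}\right)^{3}\right)} = - \frac{49}{40 + \left(-9 + 3 \left(\frac{9}{5}\right)^{2} + 3 \left(\frac{9}{5}\right)^{3}\right)} = - \frac{49}{40 + \left(-9 + 3 \cdot \frac{81}{25} + 3 \cdot \frac{729}{125}\right)} = - \frac{49}{40 + \left(-9 + \frac{243}{25} + \frac{2187}{125}\right)} = - \frac{49}{40 + \frac{2277}{125}} = - \frac{49}{\frac{7277}{125}} = \left(-49\right) \frac{125}{7277} = - \frac{6125}{7277} \approx -0.84169$)
$- 121 R = \left(-121\right) \left(- \frac{6125}{7277}\right) = \frac{741125}{7277}$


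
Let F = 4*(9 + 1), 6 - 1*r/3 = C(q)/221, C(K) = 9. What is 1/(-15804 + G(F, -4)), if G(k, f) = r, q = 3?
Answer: -221/3488733 ≈ -6.3347e-5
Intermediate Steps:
r = 3951/221 (r = 18 - 27/221 = 3951/221 ≈ 17.878)
F = 40 (F = 4*10 = 40)
G(k, f) = 3951/221
1/(-15804 + G(F, -4)) = 1/(-15804 + 3951/221) = 1/(-3488733/221) = -221/3488733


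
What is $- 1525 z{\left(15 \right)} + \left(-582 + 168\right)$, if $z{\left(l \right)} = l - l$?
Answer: $-414$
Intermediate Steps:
$z{\left(l \right)} = 0$
$- 1525 z{\left(15 \right)} + \left(-582 + 168\right) = \left(-1525\right) 0 + \left(-582 + 168\right) = 0 - 414 = -414$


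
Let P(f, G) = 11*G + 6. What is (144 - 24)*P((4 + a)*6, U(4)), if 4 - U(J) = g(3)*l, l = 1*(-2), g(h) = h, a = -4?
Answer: 13920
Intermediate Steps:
l = -2
U(J) = 10 (U(J) = 4 - 3*(-2) = 4 - 1*(-6) = 4 + 6 = 10)
P(f, G) = 6 + 11*G
(144 - 24)*P((4 + a)*6, U(4)) = (144 - 24)*(6 + 11*10) = 120*(6 + 110) = 120*116 = 13920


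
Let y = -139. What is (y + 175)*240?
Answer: 8640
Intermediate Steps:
(y + 175)*240 = (-139 + 175)*240 = 36*240 = 8640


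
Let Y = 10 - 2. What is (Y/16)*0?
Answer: 0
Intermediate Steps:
Y = 8
(Y/16)*0 = (8/16)*0 = (8*(1/16))*0 = (½)*0 = 0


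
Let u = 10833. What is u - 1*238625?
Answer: -227792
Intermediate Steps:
u - 1*238625 = 10833 - 1*238625 = 10833 - 238625 = -227792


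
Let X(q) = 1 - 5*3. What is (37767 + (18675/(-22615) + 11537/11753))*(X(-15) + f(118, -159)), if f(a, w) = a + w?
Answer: -110421157086295/53158819 ≈ -2.0772e+6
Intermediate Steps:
X(q) = -14 (X(q) = 1 - 15 = -14)
(37767 + (18675/(-22615) + 11537/11753))*(X(-15) + f(118, -159)) = (37767 + (18675/(-22615) + 11537/11753))*(-14 + (118 - 159)) = (37767 + (18675*(-1/22615) + 11537*(1/11753)))*(-14 - 41) = (37767 + (-3735/4523 + 11537/11753))*(-55) = (37767 + 8284396/53158819)*(-55) = (2007657401569/53158819)*(-55) = -110421157086295/53158819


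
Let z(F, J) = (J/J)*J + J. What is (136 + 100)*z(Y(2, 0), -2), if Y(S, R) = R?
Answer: -944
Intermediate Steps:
z(F, J) = 2*J (z(F, J) = 1*J + J = J + J = 2*J)
(136 + 100)*z(Y(2, 0), -2) = (136 + 100)*(2*(-2)) = 236*(-4) = -944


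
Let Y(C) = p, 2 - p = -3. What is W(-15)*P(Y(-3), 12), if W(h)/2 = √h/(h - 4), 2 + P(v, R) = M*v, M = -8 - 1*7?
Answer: 154*I*√15/19 ≈ 31.392*I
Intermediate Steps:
p = 5 (p = 2 - 1*(-3) = 2 + 3 = 5)
M = -15 (M = -8 - 7 = -15)
Y(C) = 5
P(v, R) = -2 - 15*v
W(h) = 2*√h/(-4 + h) (W(h) = 2*(√h/(h - 4)) = 2*(√h/(-4 + h)) = 2*√h/(-4 + h))
W(-15)*P(Y(-3), 12) = (2*√(-15)/(-4 - 15))*(-2 - 15*5) = (2*(I*√15)/(-19))*(-2 - 75) = (2*(I*√15)*(-1/19))*(-77) = -2*I*√15/19*(-77) = 154*I*√15/19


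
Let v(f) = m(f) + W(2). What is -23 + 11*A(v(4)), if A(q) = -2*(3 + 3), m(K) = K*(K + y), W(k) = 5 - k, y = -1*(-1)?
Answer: -155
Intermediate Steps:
y = 1
m(K) = K*(1 + K) (m(K) = K*(K + 1) = K*(1 + K))
v(f) = 3 + f*(1 + f) (v(f) = f*(1 + f) + (5 - 1*2) = f*(1 + f) + (5 - 2) = f*(1 + f) + 3 = 3 + f*(1 + f))
A(q) = -12 (A(q) = -2*6 = -12)
-23 + 11*A(v(4)) = -23 + 11*(-12) = -23 - 132 = -155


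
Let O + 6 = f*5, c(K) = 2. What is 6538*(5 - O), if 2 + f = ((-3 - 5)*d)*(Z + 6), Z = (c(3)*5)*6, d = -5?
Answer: -86164302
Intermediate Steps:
Z = 60 (Z = (2*5)*6 = 10*6 = 60)
f = 2638 (f = -2 + ((-3 - 5)*(-5))*(60 + 6) = -2 - 8*(-5)*66 = -2 + 40*66 = -2 + 2640 = 2638)
O = 13184 (O = -6 + 2638*5 = -6 + 13190 = 13184)
6538*(5 - O) = 6538*(5 - 1*13184) = 6538*(5 - 13184) = 6538*(-13179) = -86164302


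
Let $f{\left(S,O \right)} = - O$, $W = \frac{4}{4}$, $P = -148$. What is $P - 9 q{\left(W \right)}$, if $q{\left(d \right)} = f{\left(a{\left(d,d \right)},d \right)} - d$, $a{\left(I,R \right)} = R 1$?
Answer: $-130$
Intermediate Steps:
$W = 1$ ($W = 4 \cdot \frac{1}{4} = 1$)
$a{\left(I,R \right)} = R$
$q{\left(d \right)} = - 2 d$ ($q{\left(d \right)} = - d - d = - 2 d$)
$P - 9 q{\left(W \right)} = -148 - 9 \left(\left(-2\right) 1\right) = -148 - -18 = -148 + 18 = -130$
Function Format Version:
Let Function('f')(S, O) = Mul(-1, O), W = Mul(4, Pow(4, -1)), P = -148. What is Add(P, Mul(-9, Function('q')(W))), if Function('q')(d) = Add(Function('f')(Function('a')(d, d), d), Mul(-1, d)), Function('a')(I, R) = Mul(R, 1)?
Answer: -130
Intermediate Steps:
W = 1 (W = Mul(4, Rational(1, 4)) = 1)
Function('a')(I, R) = R
Function('q')(d) = Mul(-2, d) (Function('q')(d) = Add(Mul(-1, d), Mul(-1, d)) = Mul(-2, d))
Add(P, Mul(-9, Function('q')(W))) = Add(-148, Mul(-9, Mul(-2, 1))) = Add(-148, Mul(-9, -2)) = Add(-148, 18) = -130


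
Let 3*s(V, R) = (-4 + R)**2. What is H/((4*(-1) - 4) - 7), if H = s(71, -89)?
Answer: -961/5 ≈ -192.20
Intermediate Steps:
s(V, R) = (-4 + R)**2/3
H = 2883 (H = (-4 - 89)**2/3 = (1/3)*(-93)**2 = (1/3)*8649 = 2883)
H/((4*(-1) - 4) - 7) = 2883/((4*(-1) - 4) - 7) = 2883/((-4 - 4) - 7) = 2883/(-8 - 7) = 2883/(-15) = -1/15*2883 = -961/5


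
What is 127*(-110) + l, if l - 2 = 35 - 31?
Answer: -13964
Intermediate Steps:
l = 6 (l = 2 + (35 - 31) = 2 + 4 = 6)
127*(-110) + l = 127*(-110) + 6 = -13970 + 6 = -13964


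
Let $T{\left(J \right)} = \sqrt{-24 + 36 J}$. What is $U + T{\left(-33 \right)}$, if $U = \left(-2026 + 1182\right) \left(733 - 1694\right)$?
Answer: $811084 + 2 i \sqrt{303} \approx 8.1108 \cdot 10^{5} + 34.814 i$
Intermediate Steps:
$U = 811084$ ($U = \left(-844\right) \left(-961\right) = 811084$)
$U + T{\left(-33 \right)} = 811084 + 2 \sqrt{-6 + 9 \left(-33\right)} = 811084 + 2 \sqrt{-6 - 297} = 811084 + 2 \sqrt{-303} = 811084 + 2 i \sqrt{303}$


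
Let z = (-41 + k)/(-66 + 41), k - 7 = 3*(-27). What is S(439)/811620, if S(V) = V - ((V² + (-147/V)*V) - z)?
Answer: -240163/1014525 ≈ -0.23672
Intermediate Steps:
k = -74 (k = 7 + 3*(-27) = 7 - 81 = -74)
z = 23/5 (z = (-41 - 74)/(-66 + 41) = -115/(-25) = -115*(-1/25) = 23/5 ≈ 4.6000)
S(V) = 758/5 + V - V² (S(V) = V - ((V² + (-147/V)*V) - 1*23/5) = V - ((V² - 147) - 23/5) = V - ((-147 + V²) - 23/5) = V - (-758/5 + V²) = V + (758/5 - V²) = 758/5 + V - V²)
S(439)/811620 = (758/5 + 439 - 1*439²)/811620 = (758/5 + 439 - 1*192721)*(1/811620) = (758/5 + 439 - 192721)*(1/811620) = -960652/5*1/811620 = -240163/1014525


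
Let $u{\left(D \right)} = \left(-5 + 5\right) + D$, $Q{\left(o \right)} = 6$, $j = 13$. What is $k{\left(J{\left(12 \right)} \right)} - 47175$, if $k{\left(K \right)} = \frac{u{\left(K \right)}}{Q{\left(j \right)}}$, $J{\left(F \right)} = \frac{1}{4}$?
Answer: $- \frac{1132199}{24} \approx -47175.0$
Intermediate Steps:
$u{\left(D \right)} = D$ ($u{\left(D \right)} = 0 + D = D$)
$J{\left(F \right)} = \frac{1}{4}$
$k{\left(K \right)} = \frac{K}{6}$
$k{\left(J{\left(12 \right)} \right)} - 47175 = \frac{1}{6} \cdot \frac{1}{4} - 47175 = \frac{1}{24} - 47175 = - \frac{1132199}{24}$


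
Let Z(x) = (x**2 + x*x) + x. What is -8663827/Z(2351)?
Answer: -8663827/11056753 ≈ -0.78358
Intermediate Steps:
Z(x) = x + 2*x**2 (Z(x) = (x**2 + x**2) + x = 2*x**2 + x = x + 2*x**2)
-8663827/Z(2351) = -8663827*1/(2351*(1 + 2*2351)) = -8663827*1/(2351*(1 + 4702)) = -8663827/(2351*4703) = -8663827/11056753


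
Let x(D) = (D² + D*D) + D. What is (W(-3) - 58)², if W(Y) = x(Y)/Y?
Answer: 3969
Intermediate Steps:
x(D) = D + 2*D² (x(D) = (D² + D²) + D = 2*D² + D = D + 2*D²)
W(Y) = 1 + 2*Y (W(Y) = (Y*(1 + 2*Y))/Y = 1 + 2*Y)
(W(-3) - 58)² = ((1 + 2*(-3)) - 58)² = ((1 - 6) - 58)² = (-5 - 58)² = (-63)² = 3969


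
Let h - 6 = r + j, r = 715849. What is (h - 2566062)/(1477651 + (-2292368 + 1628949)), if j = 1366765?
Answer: -241721/407116 ≈ -0.59374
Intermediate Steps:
h = 2082620 (h = 6 + (715849 + 1366765) = 6 + 2082614 = 2082620)
(h - 2566062)/(1477651 + (-2292368 + 1628949)) = (2082620 - 2566062)/(1477651 + (-2292368 + 1628949)) = -483442/(1477651 - 663419) = -483442/814232 = -483442*1/814232 = -241721/407116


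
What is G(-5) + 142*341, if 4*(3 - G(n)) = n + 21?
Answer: 48421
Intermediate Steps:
G(n) = -9/4 - n/4 (G(n) = 3 - (n + 21)/4 = 3 - (21 + n)/4 = 3 + (-21/4 - n/4) = -9/4 - n/4)
G(-5) + 142*341 = (-9/4 - ¼*(-5)) + 142*341 = (-9/4 + 5/4) + 48422 = -1 + 48422 = 48421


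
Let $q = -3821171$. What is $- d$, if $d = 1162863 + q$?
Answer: $2658308$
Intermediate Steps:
$d = -2658308$ ($d = 1162863 - 3821171 = -2658308$)
$- d = \left(-1\right) \left(-2658308\right) = 2658308$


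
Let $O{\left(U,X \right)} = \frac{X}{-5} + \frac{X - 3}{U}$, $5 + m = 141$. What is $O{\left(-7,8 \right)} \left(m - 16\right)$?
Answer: $- \frac{1944}{7} \approx -277.71$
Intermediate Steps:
$m = 136$ ($m = -5 + 141 = 136$)
$O{\left(U,X \right)} = - \frac{X}{5} + \frac{-3 + X}{U}$ ($O{\left(U,X \right)} = X \left(- \frac{1}{5}\right) + \frac{-3 + X}{U} = - \frac{X}{5} + \frac{-3 + X}{U}$)
$O{\left(-7,8 \right)} \left(m - 16\right) = \frac{-3 + 8 - \left(- \frac{7}{5}\right) 8}{-7} \left(136 - 16\right) = - \frac{-3 + 8 + \frac{56}{5}}{7} \cdot 120 = \left(- \frac{1}{7}\right) \frac{81}{5} \cdot 120 = \left(- \frac{81}{35}\right) 120 = - \frac{1944}{7}$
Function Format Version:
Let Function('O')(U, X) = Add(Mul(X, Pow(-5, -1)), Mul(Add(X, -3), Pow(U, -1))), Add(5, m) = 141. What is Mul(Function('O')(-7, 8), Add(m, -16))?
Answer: Rational(-1944, 7) ≈ -277.71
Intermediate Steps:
m = 136 (m = Add(-5, 141) = 136)
Function('O')(U, X) = Add(Mul(Rational(-1, 5), X), Mul(Pow(U, -1), Add(-3, X))) (Function('O')(U, X) = Add(Mul(X, Rational(-1, 5)), Mul(Add(-3, X), Pow(U, -1))) = Add(Mul(Rational(-1, 5), X), Mul(Pow(U, -1), Add(-3, X))))
Mul(Function('O')(-7, 8), Add(m, -16)) = Mul(Mul(Pow(-7, -1), Add(-3, 8, Mul(Rational(-1, 5), -7, 8))), Add(136, -16)) = Mul(Mul(Rational(-1, 7), Add(-3, 8, Rational(56, 5))), 120) = Mul(Mul(Rational(-1, 7), Rational(81, 5)), 120) = Mul(Rational(-81, 35), 120) = Rational(-1944, 7)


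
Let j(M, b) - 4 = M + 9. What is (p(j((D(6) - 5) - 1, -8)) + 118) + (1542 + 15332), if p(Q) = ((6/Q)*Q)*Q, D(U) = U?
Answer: 17070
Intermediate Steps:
j(M, b) = 13 + M (j(M, b) = 4 + (M + 9) = 4 + (9 + M) = 13 + M)
p(Q) = 6*Q
(p(j((D(6) - 5) - 1, -8)) + 118) + (1542 + 15332) = (6*(13 + ((6 - 5) - 1)) + 118) + (1542 + 15332) = (6*(13 + (1 - 1)) + 118) + 16874 = (6*(13 + 0) + 118) + 16874 = (6*13 + 118) + 16874 = (78 + 118) + 16874 = 196 + 16874 = 17070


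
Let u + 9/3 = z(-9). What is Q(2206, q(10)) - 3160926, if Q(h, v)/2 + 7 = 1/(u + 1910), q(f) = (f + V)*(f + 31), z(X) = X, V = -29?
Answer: -2999732059/949 ≈ -3.1609e+6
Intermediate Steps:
u = -12 (u = -3 - 9 = -12)
q(f) = (-29 + f)*(31 + f) (q(f) = (f - 29)*(f + 31) = (-29 + f)*(31 + f))
Q(h, v) = -13285/949 (Q(h, v) = -14 + 2/(-12 + 1910) = -14 + 2/1898 = -14 + 2*(1/1898) = -14 + 1/949 = -13285/949)
Q(2206, q(10)) - 3160926 = -13285/949 - 3160926 = -2999732059/949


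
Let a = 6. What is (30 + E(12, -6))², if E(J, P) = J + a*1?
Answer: 2304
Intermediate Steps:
E(J, P) = 6 + J (E(J, P) = J + 6*1 = J + 6 = 6 + J)
(30 + E(12, -6))² = (30 + (6 + 12))² = (30 + 18)² = 48² = 2304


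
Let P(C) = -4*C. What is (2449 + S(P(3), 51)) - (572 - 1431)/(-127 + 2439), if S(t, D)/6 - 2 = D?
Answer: 6398163/2312 ≈ 2767.4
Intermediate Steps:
S(t, D) = 12 + 6*D
(2449 + S(P(3), 51)) - (572 - 1431)/(-127 + 2439) = (2449 + (12 + 6*51)) - (572 - 1431)/(-127 + 2439) = (2449 + (12 + 306)) - (-859)/2312 = (2449 + 318) - (-859)/2312 = 2767 - 1*(-859/2312) = 2767 + 859/2312 = 6398163/2312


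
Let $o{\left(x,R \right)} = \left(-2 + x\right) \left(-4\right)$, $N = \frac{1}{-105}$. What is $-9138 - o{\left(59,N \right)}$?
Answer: $-8910$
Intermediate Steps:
$N = - \frac{1}{105} \approx -0.0095238$
$o{\left(x,R \right)} = 8 - 4 x$
$-9138 - o{\left(59,N \right)} = -9138 - \left(8 - 236\right) = -9138 - -228 = -9138 + 228 = -8910$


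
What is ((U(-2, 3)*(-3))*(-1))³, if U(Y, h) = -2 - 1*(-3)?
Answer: 27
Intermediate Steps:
U(Y, h) = 1 (U(Y, h) = -2 + 3 = 1)
((U(-2, 3)*(-3))*(-1))³ = ((1*(-3))*(-1))³ = (-3*(-1))³ = 3³ = 27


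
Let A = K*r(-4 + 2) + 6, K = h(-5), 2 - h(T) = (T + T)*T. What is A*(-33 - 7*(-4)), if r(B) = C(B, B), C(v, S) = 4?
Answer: 930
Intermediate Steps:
r(B) = 4
h(T) = 2 - 2*T**2 (h(T) = 2 - (T + T)*T = 2 - 2*T*T = 2 - 2*T**2)
K = -48 (K = 2 - 2*(-5)**2 = 2 - 2*25 = 2 - 50 = -48)
A = -186 (A = -48*4 + 6 = -192 + 6 = -186)
A*(-33 - 7*(-4)) = -186*(-33 - 7*(-4)) = -186*(-33 + 28) = -186*(-5) = 930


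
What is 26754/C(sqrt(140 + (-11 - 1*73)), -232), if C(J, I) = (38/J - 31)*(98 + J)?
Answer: -40131000/4464713 - 949767*sqrt(14)/4464713 ≈ -9.7844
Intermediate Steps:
C(J, I) = (-31 + 38/J)*(98 + J)
26754/C(sqrt(140 + (-11 - 1*73)), -232) = 26754/(-3000 - 31*sqrt(140 + (-11 - 1*73)) + 3724/(sqrt(140 + (-11 - 1*73)))) = 26754/(-3000 - 31*sqrt(140 + (-11 - 73)) + 3724/(sqrt(140 + (-11 - 73)))) = 26754/(-3000 - 31*sqrt(140 - 84) + 3724/(sqrt(140 - 84))) = 26754/(-3000 - 62*sqrt(14) + 3724/(sqrt(56))) = 26754/(-3000 - 62*sqrt(14) + 3724/((2*sqrt(14)))) = 26754/(-3000 - 62*sqrt(14) + 3724*(sqrt(14)/28)) = 26754/(-3000 - 62*sqrt(14) + 133*sqrt(14)) = 26754/(-3000 + 71*sqrt(14))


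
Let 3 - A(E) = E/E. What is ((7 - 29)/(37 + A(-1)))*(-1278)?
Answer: 9372/13 ≈ 720.92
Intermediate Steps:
A(E) = 2 (A(E) = 3 - E/E = 3 - 1*1 = 3 - 1 = 2)
((7 - 29)/(37 + A(-1)))*(-1278) = ((7 - 29)/(37 + 2))*(-1278) = -22/39*(-1278) = 9372/13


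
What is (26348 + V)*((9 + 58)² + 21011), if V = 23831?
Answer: 1279564500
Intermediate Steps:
(26348 + V)*((9 + 58)² + 21011) = (26348 + 23831)*((9 + 58)² + 21011) = 50179*(67² + 21011) = 50179*(4489 + 21011) = 50179*25500 = 1279564500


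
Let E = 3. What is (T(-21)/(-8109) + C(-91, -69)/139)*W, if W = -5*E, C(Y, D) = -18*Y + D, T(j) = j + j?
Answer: -21214765/125239 ≈ -169.39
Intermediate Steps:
T(j) = 2*j
C(Y, D) = D - 18*Y
W = -15 (W = -5*3 = -15)
(T(-21)/(-8109) + C(-91, -69)/139)*W = ((2*(-21))/(-8109) + (-69 - 18*(-91))/139)*(-15) = (-42*(-1/8109) + (-69 + 1638)*(1/139))*(-15) = (14/2703 + 1569*(1/139))*(-15) = (14/2703 + 1569/139)*(-15) = (4242953/375717)*(-15) = -21214765/125239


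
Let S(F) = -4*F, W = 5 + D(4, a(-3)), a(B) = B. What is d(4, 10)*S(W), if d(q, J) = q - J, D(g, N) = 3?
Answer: 192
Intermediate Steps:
W = 8 (W = 5 + 3 = 8)
d(4, 10)*S(W) = (4 - 1*10)*(-4*8) = (4 - 10)*(-32) = -6*(-32) = 192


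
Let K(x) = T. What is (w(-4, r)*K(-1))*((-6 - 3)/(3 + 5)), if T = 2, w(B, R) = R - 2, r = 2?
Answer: 0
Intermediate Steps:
w(B, R) = -2 + R
K(x) = 2
(w(-4, r)*K(-1))*((-6 - 3)/(3 + 5)) = ((-2 + 2)*2)*((-6 - 3)/(3 + 5)) = (0*2)*(-9/8) = 0*(-9*⅛) = 0*(-9/8) = 0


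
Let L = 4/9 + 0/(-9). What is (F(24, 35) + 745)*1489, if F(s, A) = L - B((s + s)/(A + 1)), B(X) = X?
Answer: 9971833/9 ≈ 1.1080e+6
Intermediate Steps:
L = 4/9 (L = 4*(⅑) + 0*(-⅑) = 4/9 + 0 = 4/9 ≈ 0.44444)
F(s, A) = 4/9 - 2*s/(1 + A) (F(s, A) = 4/9 - (s + s)/(A + 1) = 4/9 - 2*s/(1 + A))
(F(24, 35) + 745)*1489 = (2*(2 - 9*24 + 2*35)/(9*(1 + 35)) + 745)*1489 = ((2/9)*(2 - 216 + 70)/36 + 745)*1489 = ((2/9)*(1/36)*(-144) + 745)*1489 = (-8/9 + 745)*1489 = (6697/9)*1489 = 9971833/9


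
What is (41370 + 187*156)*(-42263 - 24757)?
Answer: -4727724840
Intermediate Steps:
(41370 + 187*156)*(-42263 - 24757) = (41370 + 29172)*(-67020) = 70542*(-67020) = -4727724840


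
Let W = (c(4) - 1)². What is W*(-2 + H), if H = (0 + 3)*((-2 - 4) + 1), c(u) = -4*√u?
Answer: -1377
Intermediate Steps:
H = -15 (H = 3*(-6 + 1) = 3*(-5) = -15)
W = 81 (W = (-4*√4 - 1)² = (-4*2 - 1)² = (-8 - 1)² = (-9)² = 81)
W*(-2 + H) = 81*(-2 - 15) = 81*(-17) = -1377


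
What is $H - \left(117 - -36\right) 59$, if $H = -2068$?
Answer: $-11095$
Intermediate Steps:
$H - \left(117 - -36\right) 59 = -2068 - \left(117 - -36\right) 59 = -2068 - \left(117 + 36\right) 59 = -2068 - 153 \cdot 59 = -2068 - 9027 = -11095$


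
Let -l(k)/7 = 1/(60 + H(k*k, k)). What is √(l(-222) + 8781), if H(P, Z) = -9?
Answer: 4*√1427439/51 ≈ 93.706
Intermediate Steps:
l(k) = -7/51 (l(k) = -7/(60 - 9) = -7/51)
√(l(-222) + 8781) = √(-7/51 + 8781) = √(447824/51) = 4*√1427439/51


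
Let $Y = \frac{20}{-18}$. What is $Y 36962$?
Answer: $- \frac{369620}{9} \approx -41069.0$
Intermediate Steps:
$Y = - \frac{10}{9}$ ($Y = 20 \left(- \frac{1}{18}\right) = - \frac{10}{9} \approx -1.1111$)
$Y 36962 = \left(- \frac{10}{9}\right) 36962 = - \frac{369620}{9}$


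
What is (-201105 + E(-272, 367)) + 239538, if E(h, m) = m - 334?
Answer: 38466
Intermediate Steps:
E(h, m) = -334 + m
(-201105 + E(-272, 367)) + 239538 = (-201105 + (-334 + 367)) + 239538 = (-201105 + 33) + 239538 = -201072 + 239538 = 38466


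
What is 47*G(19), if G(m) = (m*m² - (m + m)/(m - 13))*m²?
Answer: 348807586/3 ≈ 1.1627e+8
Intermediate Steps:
G(m) = m²*(m³ - 2*m/(-13 + m)) (G(m) = (m³ - 2*m/(-13 + m))*m² = m²*(m³ - 2*m/(-13 + m)))
47*G(19) = 47*(19³*(-2 + 19³ - 13*19²)/(-13 + 19)) = 47*(6859*(-2 + 6859 - 13*361)/6) = 47*(6859*(⅙)*(-2 + 6859 - 4693)) = 47*(6859*(⅙)*2164) = 47*(7421438/3) = 348807586/3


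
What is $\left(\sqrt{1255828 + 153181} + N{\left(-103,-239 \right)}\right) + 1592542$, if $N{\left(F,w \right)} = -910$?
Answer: $1591632 + \sqrt{1409009} \approx 1.5928 \cdot 10^{6}$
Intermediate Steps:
$\left(\sqrt{1255828 + 153181} + N{\left(-103,-239 \right)}\right) + 1592542 = \left(\sqrt{1255828 + 153181} - 910\right) + 1592542 = \left(\sqrt{1409009} - 910\right) + 1592542 = \left(-910 + \sqrt{1409009}\right) + 1592542 = 1591632 + \sqrt{1409009}$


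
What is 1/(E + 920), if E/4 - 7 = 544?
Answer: 1/3124 ≈ 0.00032010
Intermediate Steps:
E = 2204 (E = 28 + 4*544 = 28 + 2176 = 2204)
1/(E + 920) = 1/(2204 + 920) = 1/3124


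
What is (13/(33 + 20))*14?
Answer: 182/53 ≈ 3.4340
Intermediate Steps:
(13/(33 + 20))*14 = (13/53)*14 = 182/53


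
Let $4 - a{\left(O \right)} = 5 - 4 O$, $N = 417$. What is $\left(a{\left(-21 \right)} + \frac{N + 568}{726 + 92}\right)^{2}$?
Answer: $\frac{4698417025}{669124} \approx 7021.7$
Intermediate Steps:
$a{\left(O \right)} = -1 + 4 O$ ($a{\left(O \right)} = 4 - \left(5 - 4 O\right) = 4 + \left(-5 + 4 O\right) = -1 + 4 O$)
$\left(a{\left(-21 \right)} + \frac{N + 568}{726 + 92}\right)^{2} = \left(\left(-1 + 4 \left(-21\right)\right) + \frac{417 + 568}{726 + 92}\right)^{2} = \left(\left(-1 - 84\right) + \frac{985}{818}\right)^{2} = \left(-85 + 985 \cdot \frac{1}{818}\right)^{2} = \left(-85 + \frac{985}{818}\right)^{2} = \left(- \frac{68545}{818}\right)^{2} = \frac{4698417025}{669124}$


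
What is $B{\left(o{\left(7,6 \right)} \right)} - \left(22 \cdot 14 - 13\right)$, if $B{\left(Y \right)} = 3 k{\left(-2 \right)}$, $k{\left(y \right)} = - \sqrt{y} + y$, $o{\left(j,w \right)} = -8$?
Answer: $-301 - 3 i \sqrt{2} \approx -301.0 - 4.2426 i$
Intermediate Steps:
$k{\left(y \right)} = y - \sqrt{y}$
$B{\left(Y \right)} = -6 - 3 i \sqrt{2}$ ($B{\left(Y \right)} = 3 \left(-2 - \sqrt{-2}\right) = 3 \left(-2 - i \sqrt{2}\right) = -6 - 3 i \sqrt{2}$)
$B{\left(o{\left(7,6 \right)} \right)} - \left(22 \cdot 14 - 13\right) = \left(-6 - 3 i \sqrt{2}\right) - \left(22 \cdot 14 - 13\right) = \left(-6 - 3 i \sqrt{2}\right) - \left(308 - 13\right) = \left(-6 - 3 i \sqrt{2}\right) - 295 = -301 - 3 i \sqrt{2}$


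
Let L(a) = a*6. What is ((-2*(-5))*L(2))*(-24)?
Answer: -2880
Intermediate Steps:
L(a) = 6*a
((-2*(-5))*L(2))*(-24) = ((-2*(-5))*(6*2))*(-24) = (10*12)*(-24) = 120*(-24) = -2880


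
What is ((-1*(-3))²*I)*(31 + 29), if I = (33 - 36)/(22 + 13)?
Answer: -324/7 ≈ -46.286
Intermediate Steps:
I = -3/35 ≈ -0.085714
((-1*(-3))²*I)*(31 + 29) = ((-1*(-3))²*(-3/35))*(31 + 29) = (3²*(-3/35))*60 = (9*(-3/35))*60 = -27/35*60 = -324/7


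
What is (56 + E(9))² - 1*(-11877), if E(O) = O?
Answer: 16102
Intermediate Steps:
(56 + E(9))² - 1*(-11877) = (56 + 9)² - 1*(-11877) = 65² + 11877 = 4225 + 11877 = 16102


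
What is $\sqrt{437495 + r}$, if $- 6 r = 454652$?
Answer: $\frac{\sqrt{3255477}}{3} \approx 601.43$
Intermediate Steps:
$r = - \frac{227326}{3}$ ($r = \left(- \frac{1}{6}\right) 454652 = - \frac{227326}{3} \approx -75775.0$)
$\sqrt{437495 + r} = \sqrt{437495 - \frac{227326}{3}} = \sqrt{\frac{1085159}{3}} = \frac{\sqrt{3255477}}{3}$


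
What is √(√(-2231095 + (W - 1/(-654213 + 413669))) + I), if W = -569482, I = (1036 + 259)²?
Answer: √(1516172516563600 + 15034*I*√10127834416097158)/30068 ≈ 1295.0 + 0.64614*I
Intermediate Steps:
I = 1677025 (I = 1295² = 1677025)
√(√(-2231095 + (W - 1/(-654213 + 413669))) + I) = √(√(-2231095 + (-569482 - 1/(-654213 + 413669))) + 1677025) = √(√(-2231095 + (-569482 - 1/(-240544))) + 1677025) = √(√(-2231095 + (-569482 - 1*(-1/240544))) + 1677025) = √(√(-2231095 + (-569482 + 1/240544)) + 1677025) = √(√(-2231095 - 136985478207/240544) + 1677025) = √(√(-673661993887/240544) + 1677025) = √(I*√10127834416097158/60136 + 1677025) = √(1677025 + I*√10127834416097158/60136)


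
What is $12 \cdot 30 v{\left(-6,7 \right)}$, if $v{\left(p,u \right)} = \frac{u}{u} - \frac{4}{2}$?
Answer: $-360$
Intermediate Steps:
$v{\left(p,u \right)} = -1$ ($v{\left(p,u \right)} = 1 - 2 = -1$)
$12 \cdot 30 v{\left(-6,7 \right)} = 12 \cdot 30 \left(-1\right) = 360 \left(-1\right) = -360$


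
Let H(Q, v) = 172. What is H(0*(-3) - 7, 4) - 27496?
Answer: -27324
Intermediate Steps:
H(0*(-3) - 7, 4) - 27496 = 172 - 27496 = -27324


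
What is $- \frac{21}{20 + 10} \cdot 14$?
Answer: $- \frac{49}{5} \approx -9.8$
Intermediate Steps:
$- \frac{21}{20 + 10} \cdot 14 = - \frac{21}{30} \cdot 14 = \left(-21\right) \frac{1}{30} \cdot 14 = \left(- \frac{7}{10}\right) 14 = - \frac{49}{5}$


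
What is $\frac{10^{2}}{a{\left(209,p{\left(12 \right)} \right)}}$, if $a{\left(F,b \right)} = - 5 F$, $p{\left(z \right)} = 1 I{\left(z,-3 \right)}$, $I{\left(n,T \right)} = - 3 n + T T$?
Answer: $- \frac{20}{209} \approx -0.095694$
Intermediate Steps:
$I{\left(n,T \right)} = T^{2} - 3 n$ ($I{\left(n,T \right)} = - 3 n + T^{2} = T^{2} - 3 n$)
$p{\left(z \right)} = 9 - 3 z$ ($p{\left(z \right)} = 1 \left(\left(-3\right)^{2} - 3 z\right) = 1 \left(9 - 3 z\right) = 9 - 3 z$)
$\frac{10^{2}}{a{\left(209,p{\left(12 \right)} \right)}} = \frac{10^{2}}{\left(-5\right) 209} = \frac{100}{-1045} = 100 \left(- \frac{1}{1045}\right) = - \frac{20}{209}$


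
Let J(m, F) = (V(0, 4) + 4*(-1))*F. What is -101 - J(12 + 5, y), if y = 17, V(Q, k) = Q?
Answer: -33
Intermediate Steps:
J(m, F) = -4*F (J(m, F) = (0 + 4*(-1))*F = (0 - 4)*F = -4*F)
-101 - J(12 + 5, y) = -101 - (-4)*17 = -101 - 1*(-68) = -101 + 68 = -33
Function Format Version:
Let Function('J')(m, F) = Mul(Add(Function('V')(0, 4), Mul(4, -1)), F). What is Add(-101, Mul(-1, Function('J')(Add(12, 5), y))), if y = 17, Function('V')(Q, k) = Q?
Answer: -33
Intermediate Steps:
Function('J')(m, F) = Mul(-4, F) (Function('J')(m, F) = Mul(Add(0, Mul(4, -1)), F) = Mul(Add(0, -4), F) = Mul(-4, F))
Add(-101, Mul(-1, Function('J')(Add(12, 5), y))) = Add(-101, Mul(-1, Mul(-4, 17))) = Add(-101, Mul(-1, -68)) = Add(-101, 68) = -33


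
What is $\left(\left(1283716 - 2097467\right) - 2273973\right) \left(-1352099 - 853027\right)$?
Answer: $6808820473224$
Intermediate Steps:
$\left(\left(1283716 - 2097467\right) - 2273973\right) \left(-1352099 - 853027\right) = \left(\left(1283716 - 2097467\right) - 2273973\right) \left(-2205126\right) = \left(-813751 - 2273973\right) \left(-2205126\right) = \left(-3087724\right) \left(-2205126\right) = 6808820473224$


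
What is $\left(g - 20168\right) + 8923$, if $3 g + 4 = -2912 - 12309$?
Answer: $-16320$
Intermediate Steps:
$g = -5075$ ($g = - \frac{4}{3} + \frac{-2912 - 12309}{3} = - \frac{4}{3} + \frac{1}{3} \left(-15221\right) = - \frac{4}{3} - \frac{15221}{3} = -5075$)
$\left(g - 20168\right) + 8923 = \left(-5075 - 20168\right) + 8923 = -25243 + 8923 = -16320$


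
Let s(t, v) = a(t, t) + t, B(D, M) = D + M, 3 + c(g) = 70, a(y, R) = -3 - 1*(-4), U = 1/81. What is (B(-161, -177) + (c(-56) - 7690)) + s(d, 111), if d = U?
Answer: -644759/81 ≈ -7960.0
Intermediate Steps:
U = 1/81 ≈ 0.012346
a(y, R) = 1 (a(y, R) = -3 + 4 = 1)
d = 1/81 ≈ 0.012346
c(g) = 67 (c(g) = -3 + 70 = 67)
s(t, v) = 1 + t
(B(-161, -177) + (c(-56) - 7690)) + s(d, 111) = ((-161 - 177) + (67 - 7690)) + (1 + 1/81) = (-338 - 7623) + 82/81 = -7961 + 82/81 = -644759/81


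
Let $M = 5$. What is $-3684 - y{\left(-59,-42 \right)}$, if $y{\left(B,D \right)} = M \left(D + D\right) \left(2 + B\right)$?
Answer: $-27624$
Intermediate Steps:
$y{\left(B,D \right)} = 10 D \left(2 + B\right)$ ($y{\left(B,D \right)} = 5 \left(D + D\right) \left(2 + B\right) = 5 \cdot 2 D \left(2 + B\right) = 10 D \left(2 + B\right)$)
$-3684 - y{\left(-59,-42 \right)} = -3684 - 10 \left(-42\right) \left(2 - 59\right) = -3684 - 10 \left(-42\right) \left(-57\right) = -3684 - 23940 = -27624$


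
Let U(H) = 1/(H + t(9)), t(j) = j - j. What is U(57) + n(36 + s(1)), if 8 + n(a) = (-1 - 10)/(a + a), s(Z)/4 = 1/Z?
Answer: -37027/4560 ≈ -8.1199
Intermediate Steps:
s(Z) = 4/Z
t(j) = 0
n(a) = -8 - 11/(2*a) (n(a) = -8 + (-1 - 10)/(a + a) = -8 - 11*1/(2*a) = -8 - 11/(2*a))
U(H) = 1/H (U(H) = 1/(H + 0) = 1/H)
U(57) + n(36 + s(1)) = 1/57 + (-8 - 11/(2*(36 + 4/1))) = 1/57 + (-8 - 11/(2*(36 + 4*1))) = 1/57 + (-8 - 11/(2*(36 + 4))) = 1/57 + (-8 - 11/2/40) = 1/57 + (-8 - 11/2*1/40) = 1/57 + (-8 - 11/80) = 1/57 - 651/80 = -37027/4560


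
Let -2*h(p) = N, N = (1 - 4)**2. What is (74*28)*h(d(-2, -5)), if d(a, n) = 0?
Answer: -9324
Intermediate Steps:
N = 9 (N = (-3)**2 = 9)
h(p) = -9/2 (h(p) = -1/2*9 = -9/2)
(74*28)*h(d(-2, -5)) = (74*28)*(-9/2) = 2072*(-9/2) = -9324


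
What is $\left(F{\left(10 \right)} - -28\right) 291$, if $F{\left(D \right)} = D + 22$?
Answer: $17460$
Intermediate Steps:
$F{\left(D \right)} = 22 + D$
$\left(F{\left(10 \right)} - -28\right) 291 = \left(\left(22 + 10\right) - -28\right) 291 = \left(32 + \left(-17 + 45\right)\right) 291 = \left(32 + 28\right) 291 = 60 \cdot 291 = 17460$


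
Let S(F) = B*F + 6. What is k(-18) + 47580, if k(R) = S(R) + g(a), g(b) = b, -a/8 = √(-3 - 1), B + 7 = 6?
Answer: 47604 - 16*I ≈ 47604.0 - 16.0*I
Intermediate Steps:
B = -1 (B = -7 + 6 = -1)
a = -16*I (a = -8*√(-3 - 1) = -16*I ≈ -16.0*I)
S(F) = 6 - F (S(F) = -F + 6 = 6 - F)
k(R) = 6 - R - 16*I (k(R) = (6 - R) - 16*I = 6 - R - 16*I)
k(-18) + 47580 = (6 - 1*(-18) - 16*I) + 47580 = (6 + 18 - 16*I) + 47580 = (24 - 16*I) + 47580 = 47604 - 16*I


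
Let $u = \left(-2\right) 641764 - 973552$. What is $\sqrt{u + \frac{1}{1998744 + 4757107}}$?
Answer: $\frac{i \sqrt{103016568132903637229}}{6755851} \approx 1502.4 i$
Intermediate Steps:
$u = -2257080$ ($u = -1283528 - 973552 = -2257080$)
$\sqrt{u + \frac{1}{1998744 + 4757107}} = \sqrt{-2257080 + \frac{1}{1998744 + 4757107}} = \sqrt{-2257080 + \frac{1}{6755851}} = \sqrt{- \frac{15248496175079}{6755851}} = \frac{i \sqrt{103016568132903637229}}{6755851}$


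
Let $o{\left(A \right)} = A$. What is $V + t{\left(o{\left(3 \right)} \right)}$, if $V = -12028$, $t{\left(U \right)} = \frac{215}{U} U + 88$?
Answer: $-11725$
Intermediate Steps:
$t{\left(U \right)} = 303$ ($t{\left(U \right)} = 215 + 88 = 303$)
$V + t{\left(o{\left(3 \right)} \right)} = -12028 + 303 = -11725$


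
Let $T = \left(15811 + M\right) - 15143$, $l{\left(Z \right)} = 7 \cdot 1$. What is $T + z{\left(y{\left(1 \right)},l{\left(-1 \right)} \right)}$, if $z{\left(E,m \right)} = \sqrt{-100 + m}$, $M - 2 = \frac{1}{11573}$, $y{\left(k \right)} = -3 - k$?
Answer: $\frac{7753911}{11573} + i \sqrt{93} \approx 670.0 + 9.6436 i$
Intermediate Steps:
$l{\left(Z \right)} = 7$
$M = \frac{23147}{11573}$ ($M = 2 + \frac{1}{11573} = \frac{23147}{11573} \approx 2.0001$)
$T = \frac{7753911}{11573}$ ($T = \left(15811 + \frac{23147}{11573}\right) - 15143 = \frac{183003850}{11573} - 15143 = \frac{7753911}{11573} \approx 670.0$)
$T + z{\left(y{\left(1 \right)},l{\left(-1 \right)} \right)} = \frac{7753911}{11573} + \sqrt{-100 + 7} = \frac{7753911}{11573} + \sqrt{-93} = \frac{7753911}{11573} + i \sqrt{93}$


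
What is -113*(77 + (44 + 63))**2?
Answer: -3825728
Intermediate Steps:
-113*(77 + (44 + 63))**2 = -113*(77 + 107)**2 = -113*184**2 = -113*33856 = -3825728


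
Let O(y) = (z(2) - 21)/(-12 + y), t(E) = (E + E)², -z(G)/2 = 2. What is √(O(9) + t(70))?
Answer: 5*√7059/3 ≈ 140.03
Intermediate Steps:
z(G) = -4 (z(G) = -2*2 = -4)
t(E) = 4*E² (t(E) = (2*E)² = 4*E²)
O(y) = -25/(-12 + y) (O(y) = (-4 - 21)/(-12 + y) = -25/(-12 + y))
√(O(9) + t(70)) = √(-25/(-12 + 9) + 4*70²) = √(-25/(-3) + 4*4900) = √(-25*(-⅓) + 19600) = √(25/3 + 19600) = √(58825/3) = 5*√7059/3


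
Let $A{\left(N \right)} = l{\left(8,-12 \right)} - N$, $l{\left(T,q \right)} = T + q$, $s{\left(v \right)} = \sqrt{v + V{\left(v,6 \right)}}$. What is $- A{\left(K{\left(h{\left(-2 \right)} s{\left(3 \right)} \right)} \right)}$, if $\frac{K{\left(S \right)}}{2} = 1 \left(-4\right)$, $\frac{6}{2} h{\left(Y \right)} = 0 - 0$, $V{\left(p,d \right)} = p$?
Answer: $-4$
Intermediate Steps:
$s{\left(v \right)} = \sqrt{2} \sqrt{v}$ ($s{\left(v \right)} = \sqrt{v + v} = \sqrt{2 v} = \sqrt{2} \sqrt{v}$)
$h{\left(Y \right)} = 0$ ($h{\left(Y \right)} = \frac{0 - 0}{3} = \frac{0 + 0}{3} = \frac{1}{3} \cdot 0 = 0$)
$K{\left(S \right)} = -8$ ($K{\left(S \right)} = 2 \cdot 1 \left(-4\right) = 2 \left(-4\right) = -8$)
$A{\left(N \right)} = -4 - N$ ($A{\left(N \right)} = \left(8 - 12\right) - N = -4 - N$)
$- A{\left(K{\left(h{\left(-2 \right)} s{\left(3 \right)} \right)} \right)} = - (-4 - -8) = - (-4 + 8) = \left(-1\right) 4 = -4$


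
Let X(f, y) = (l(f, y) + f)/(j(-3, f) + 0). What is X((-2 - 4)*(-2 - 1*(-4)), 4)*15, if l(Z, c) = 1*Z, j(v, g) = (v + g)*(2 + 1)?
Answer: 8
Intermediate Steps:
j(v, g) = 3*g + 3*v (j(v, g) = (g + v)*3 = 3*g + 3*v)
l(Z, c) = Z
X(f, y) = 2*f/(-9 + 3*f) (X(f, y) = (f + f)/((3*f + 3*(-3)) + 0) = (2*f)/((3*f - 9) + 0) = (2*f)/((-9 + 3*f) + 0) = (2*f)/(-9 + 3*f) = 2*f/(-9 + 3*f))
X((-2 - 4)*(-2 - 1*(-4)), 4)*15 = (2*((-2 - 4)*(-2 - 1*(-4)))/(3*(-3 + (-2 - 4)*(-2 - 1*(-4)))))*15 = (2*(-6*(-2 + 4))/(3*(-3 - 6*(-2 + 4))))*15 = (2*(-6*2)/(3*(-3 - 6*2)))*15 = ((2/3)*(-12)/(-3 - 12))*15 = ((2/3)*(-12)/(-15))*15 = ((2/3)*(-12)*(-1/15))*15 = (8/15)*15 = 8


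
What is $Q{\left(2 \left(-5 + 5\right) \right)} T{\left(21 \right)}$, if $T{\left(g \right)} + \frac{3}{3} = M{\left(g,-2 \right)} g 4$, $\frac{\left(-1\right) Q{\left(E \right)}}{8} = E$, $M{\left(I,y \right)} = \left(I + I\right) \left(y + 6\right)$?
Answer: $0$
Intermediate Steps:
$M{\left(I,y \right)} = 2 I \left(6 + y\right)$
$Q{\left(E \right)} = - 8 E$
$T{\left(g \right)} = -1 + 32 g^{2}$ ($T{\left(g \right)} = -1 + 2 g \left(6 - 2\right) g 4 = -1 + 2 g 4 g 4 = -1 + 8 g g 4 = -1 + 8 g^{2} \cdot 4 = -1 + 32 g^{2}$)
$Q{\left(2 \left(-5 + 5\right) \right)} T{\left(21 \right)} = - 8 \cdot 2 \left(-5 + 5\right) \left(-1 + 32 \cdot 21^{2}\right) = - 8 \cdot 2 \cdot 0 \left(-1 + 32 \cdot 441\right) = \left(-8\right) 0 \left(-1 + 14112\right) = 0 \cdot 14111 = 0$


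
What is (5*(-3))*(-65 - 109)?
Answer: 2610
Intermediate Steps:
(5*(-3))*(-65 - 109) = -15*(-174) = 2610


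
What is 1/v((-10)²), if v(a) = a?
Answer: 1/100 ≈ 0.010000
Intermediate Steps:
1/v((-10)²) = 1/((-10)²) = 1/100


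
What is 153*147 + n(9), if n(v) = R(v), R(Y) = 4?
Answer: 22495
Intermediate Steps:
n(v) = 4
153*147 + n(9) = 153*147 + 4 = 22491 + 4 = 22495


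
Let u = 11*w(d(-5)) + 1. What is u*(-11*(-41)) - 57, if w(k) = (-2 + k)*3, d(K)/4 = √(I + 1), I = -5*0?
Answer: 30160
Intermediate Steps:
I = 0
d(K) = 4 (d(K) = 4*√(0 + 1) = 4*√1 = 4*1 = 4)
w(k) = -6 + 3*k
u = 67 (u = 11*(-6 + 3*4) + 1 = 11*(-6 + 12) + 1 = 11*6 + 1 = 66 + 1 = 67)
u*(-11*(-41)) - 57 = 67*(-11*(-41)) - 57 = 67*451 - 57 = 30217 - 57 = 30160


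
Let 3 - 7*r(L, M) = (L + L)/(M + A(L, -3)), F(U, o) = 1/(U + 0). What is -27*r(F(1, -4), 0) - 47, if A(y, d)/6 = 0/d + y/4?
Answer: -374/7 ≈ -53.429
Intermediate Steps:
A(y, d) = 3*y/2 (A(y, d) = 6*(0/d + y/4) = 6*(0 + y*(¼)) = 6*(0 + y/4) = 6*(y/4) = 3*y/2)
F(U, o) = 1/U
r(L, M) = 3/7 - 2*L/(7*(M + 3*L/2)) (r(L, M) = 3/7 - (L + L)/(7*(M + 3*L/2)) = 3/7 - 2*L/(7*(M + 3*L/2)))
-27*r(F(1, -4), 0) - 47 = -27*(5/1 + 6*0)/(7*(2*0 + 3/1)) - 47 = -27*(5*1 + 0)/(7*(0 + 3*1)) - 47 = -27*(5 + 0)/(7*(0 + 3)) - 47 = -27*5/(7*3) - 47 = -27*5/21 - 47 = -45/7 - 47 = -374/7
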